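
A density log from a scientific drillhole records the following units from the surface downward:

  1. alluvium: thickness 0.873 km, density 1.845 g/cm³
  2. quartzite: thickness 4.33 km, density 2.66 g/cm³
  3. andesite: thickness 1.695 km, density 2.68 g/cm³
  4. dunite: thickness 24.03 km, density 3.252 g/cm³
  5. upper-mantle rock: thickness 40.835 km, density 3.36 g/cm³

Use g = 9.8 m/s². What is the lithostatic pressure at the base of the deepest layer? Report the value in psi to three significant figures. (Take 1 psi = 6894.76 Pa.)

alluvium: 1845 kg/m³ × 9.8 m/s² × 873 m = 1.578×10^7 Pa = 2289 psi
quartzite: 2660 kg/m³ × 9.8 m/s² × 4330 m = 1.129×10^8 Pa = 16371 psi
andesite: 2680 kg/m³ × 9.8 m/s² × 1695 m = 4.452×10^7 Pa = 6457 psi
dunite: 3252 kg/m³ × 9.8 m/s² × 24030 m = 7.658×10^8 Pa = 1.111×10^5 psi
upper-mantle rock: 3360 kg/m³ × 9.8 m/s² × 40835 m = 1.345×10^9 Pa = 1.950×10^5 psi
Total = 2289 + 16371 + 6457 + 1.111×10^5 + 1.950×10^5 = 3.3121×10^5 psi

331000 psi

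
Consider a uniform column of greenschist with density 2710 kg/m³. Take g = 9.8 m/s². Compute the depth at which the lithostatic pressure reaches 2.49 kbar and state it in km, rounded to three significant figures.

h = P/(ρg) = 2.49 kbar / (2710 kg/m³ × 9.8 m/s²) = 2.490×10^8 Pa / 26558 Pa/m = 9375.7 m
= 9.3757 km

9.38 km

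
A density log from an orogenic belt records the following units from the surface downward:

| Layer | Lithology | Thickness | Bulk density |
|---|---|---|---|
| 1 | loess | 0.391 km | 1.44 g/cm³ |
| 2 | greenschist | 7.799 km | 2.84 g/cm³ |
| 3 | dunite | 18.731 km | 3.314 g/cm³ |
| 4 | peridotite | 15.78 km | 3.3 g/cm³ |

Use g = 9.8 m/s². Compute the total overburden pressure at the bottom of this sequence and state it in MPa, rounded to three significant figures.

loess: 1440 kg/m³ × 9.8 m/s² × 391 m = 5.518×10^6 Pa = 5.518 MPa
greenschist: 2840 kg/m³ × 9.8 m/s² × 7799 m = 2.171×10^8 Pa = 217.1 MPa
dunite: 3314 kg/m³ × 9.8 m/s² × 18731 m = 6.083×10^8 Pa = 608.3 MPa
peridotite: 3300 kg/m³ × 9.8 m/s² × 15780 m = 5.103×10^8 Pa = 510.3 MPa
Total = 5.518 + 217.1 + 608.3 + 510.3 = 1341.2 MPa

1340 MPa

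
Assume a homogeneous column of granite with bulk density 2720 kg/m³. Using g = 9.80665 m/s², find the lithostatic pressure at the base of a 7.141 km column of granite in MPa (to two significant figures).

granite: 2720 kg/m³ × 9.80665 m/s² × 7141 m = 1.905×10^8 Pa = 190.5 MPa

190 MPa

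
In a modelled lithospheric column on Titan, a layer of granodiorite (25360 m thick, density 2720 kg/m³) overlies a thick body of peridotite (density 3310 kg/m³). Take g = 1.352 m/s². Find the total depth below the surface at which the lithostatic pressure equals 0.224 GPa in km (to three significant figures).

54.6 km

Pressure at base of upper layers: 2720×1.352×25360 = 9.326×10^7 Pa = 0.09326 GPa
Remaining pressure to be supplied by peridotite: 2.240×10^8 − 9.326×10^7 = 1.307×10^8 Pa
Additional depth in peridotite = 1.307×10^8 Pa / (3310 kg/m³ × 1.352 m/s²) = 29215 m
Total depth = 25360 m + 29215 m = 54575 m
= 54.575 km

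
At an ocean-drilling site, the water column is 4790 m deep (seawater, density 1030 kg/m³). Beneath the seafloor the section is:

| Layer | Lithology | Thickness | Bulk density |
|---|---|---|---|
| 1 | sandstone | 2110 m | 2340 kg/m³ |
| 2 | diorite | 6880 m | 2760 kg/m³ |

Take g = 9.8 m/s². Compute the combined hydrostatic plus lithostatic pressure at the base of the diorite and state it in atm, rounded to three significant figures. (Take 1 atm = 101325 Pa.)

seawater: 1030 kg/m³ × 9.8 m/s² × 4790 m = 4.835×10^7 Pa = 477.2 atm
sandstone: 2340 kg/m³ × 9.8 m/s² × 2110 m = 4.839×10^7 Pa = 477.5 atm
diorite: 2760 kg/m³ × 9.8 m/s² × 6880 m = 1.861×10^8 Pa = 1837 atm
Total = 477.2 + 477.5 + 1837 = 2791.3 atm

2790 atm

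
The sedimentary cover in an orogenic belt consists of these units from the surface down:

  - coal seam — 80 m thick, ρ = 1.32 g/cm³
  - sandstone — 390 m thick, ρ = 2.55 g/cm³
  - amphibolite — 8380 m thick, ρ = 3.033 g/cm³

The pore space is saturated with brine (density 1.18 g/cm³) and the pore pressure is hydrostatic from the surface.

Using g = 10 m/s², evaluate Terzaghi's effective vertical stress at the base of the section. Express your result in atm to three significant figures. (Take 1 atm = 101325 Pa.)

Overburden (lithostatic) stress σ_v:
coal seam: 1320 kg/m³ × 10 m/s² × 80 m = 1.056×10^6 Pa = 1.056 MPa
sandstone: 2550 kg/m³ × 10 m/s² × 390 m = 9.945×10^6 Pa = 9.945 MPa
amphibolite: 3033 kg/m³ × 10 m/s² × 8380 m = 2.542×10^8 Pa = 254.2 MPa
Total = 1.056 + 9.945 + 254.2 = 265.17 MPa
Pore pressure P_p = 1180 kg/m³ × 10 m/s² × 8850 m = 1.044×10^8 Pa = 104.4 MPa
Effective stress σ' = σ_v − P_p = 265.2 − 104.4 = 160.74 MPa = 1586.3 atm

1590 atm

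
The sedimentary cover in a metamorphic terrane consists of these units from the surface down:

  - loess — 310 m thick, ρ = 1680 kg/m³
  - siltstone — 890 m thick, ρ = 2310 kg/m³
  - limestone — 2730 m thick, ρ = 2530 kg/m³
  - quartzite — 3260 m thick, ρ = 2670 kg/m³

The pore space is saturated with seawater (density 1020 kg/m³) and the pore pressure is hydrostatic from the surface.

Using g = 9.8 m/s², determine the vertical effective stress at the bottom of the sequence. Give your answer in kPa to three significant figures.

Overburden (lithostatic) stress σ_v:
loess: 1680 kg/m³ × 9.8 m/s² × 310 m = 5.104×10^6 Pa = 5.104 MPa
siltstone: 2310 kg/m³ × 9.8 m/s² × 890 m = 2.015×10^7 Pa = 20.15 MPa
limestone: 2530 kg/m³ × 9.8 m/s² × 2730 m = 6.769×10^7 Pa = 67.69 MPa
quartzite: 2670 kg/m³ × 9.8 m/s² × 3260 m = 8.530×10^7 Pa = 85.30 MPa
Total = 5.104 + 20.15 + 67.69 + 85.30 = 178.24 MPa
Pore pressure P_p = 1020 kg/m³ × 9.8 m/s² × 7190 m = 7.187×10^7 Pa = 71.87 MPa
Effective stress σ' = σ_v − P_p = 178.2 − 71.87 = 106.37 MPa = 1.0637×10^5 kPa

106000 kPa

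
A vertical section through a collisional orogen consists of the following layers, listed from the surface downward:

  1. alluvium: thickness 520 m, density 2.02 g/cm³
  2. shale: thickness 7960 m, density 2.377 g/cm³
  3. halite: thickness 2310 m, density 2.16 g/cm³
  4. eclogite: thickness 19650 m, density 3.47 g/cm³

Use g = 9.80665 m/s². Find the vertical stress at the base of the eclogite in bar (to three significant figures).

9130 bar

alluvium: 2020 kg/m³ × 9.80665 m/s² × 520 m = 1.030×10^7 Pa = 103.0 bar
shale: 2377 kg/m³ × 9.80665 m/s² × 7960 m = 1.856×10^8 Pa = 1856 bar
halite: 2160 kg/m³ × 9.80665 m/s² × 2310 m = 4.893×10^7 Pa = 489.3 bar
eclogite: 3470 kg/m³ × 9.80665 m/s² × 19650 m = 6.687×10^8 Pa = 6687 bar
Total = 103.0 + 1856 + 489.3 + 6687 = 9134.5 bar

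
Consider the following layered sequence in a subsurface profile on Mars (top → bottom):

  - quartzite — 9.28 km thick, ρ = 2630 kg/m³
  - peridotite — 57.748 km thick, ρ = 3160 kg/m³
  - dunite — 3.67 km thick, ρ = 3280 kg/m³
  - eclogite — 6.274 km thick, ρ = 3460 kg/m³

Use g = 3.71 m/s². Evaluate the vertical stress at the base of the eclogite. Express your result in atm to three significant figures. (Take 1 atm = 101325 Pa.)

quartzite: 2630 kg/m³ × 3.71 m/s² × 9280 m = 9.055×10^7 Pa = 893.6 atm
peridotite: 3160 kg/m³ × 3.71 m/s² × 57748 m = 6.770×10^8 Pa = 6682 atm
dunite: 3280 kg/m³ × 3.71 m/s² × 3670 m = 4.466×10^7 Pa = 440.8 atm
eclogite: 3460 kg/m³ × 3.71 m/s² × 6274 m = 8.054×10^7 Pa = 794.8 atm
Total = 893.6 + 6682 + 440.8 + 794.8 = 8810.8 atm

8810 atm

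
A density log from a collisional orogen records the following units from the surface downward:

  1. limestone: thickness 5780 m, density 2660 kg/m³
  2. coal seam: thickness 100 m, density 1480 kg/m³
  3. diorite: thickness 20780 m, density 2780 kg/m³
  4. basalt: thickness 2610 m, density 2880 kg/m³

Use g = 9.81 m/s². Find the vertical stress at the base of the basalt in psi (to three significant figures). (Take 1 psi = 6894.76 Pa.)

115000 psi

limestone: 2660 kg/m³ × 9.81 m/s² × 5780 m = 1.508×10^8 Pa = 21876 psi
coal seam: 1480 kg/m³ × 9.81 m/s² × 100 m = 1.452×10^6 Pa = 210.6 psi
diorite: 2780 kg/m³ × 9.81 m/s² × 20780 m = 5.667×10^8 Pa = 82194 psi
basalt: 2880 kg/m³ × 9.81 m/s² × 2610 m = 7.374×10^7 Pa = 10695 psi
Total = 21876 + 210.6 + 82194 + 10695 = 1.1498×10^5 psi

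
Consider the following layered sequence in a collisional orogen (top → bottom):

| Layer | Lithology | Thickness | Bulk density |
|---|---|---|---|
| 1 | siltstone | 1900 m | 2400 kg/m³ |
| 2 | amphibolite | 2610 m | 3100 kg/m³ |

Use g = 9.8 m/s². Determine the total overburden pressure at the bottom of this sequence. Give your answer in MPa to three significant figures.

124 MPa

siltstone: 2400 kg/m³ × 9.8 m/s² × 1900 m = 4.469×10^7 Pa = 44.69 MPa
amphibolite: 3100 kg/m³ × 9.8 m/s² × 2610 m = 7.929×10^7 Pa = 79.29 MPa
Total = 44.69 + 79.29 = 123.98 MPa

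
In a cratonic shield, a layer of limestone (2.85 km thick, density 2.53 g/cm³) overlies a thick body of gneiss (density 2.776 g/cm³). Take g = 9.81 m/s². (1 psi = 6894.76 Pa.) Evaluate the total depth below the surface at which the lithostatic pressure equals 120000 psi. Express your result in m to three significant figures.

30600 m

Pressure at base of upper layers: 2530×9.81×2850 = 7.074×10^7 Pa = 10259 psi
Remaining pressure to be supplied by gneiss: 8.274×10^8 − 7.074×10^7 = 7.566×10^8 Pa
Additional depth in gneiss = 7.566×10^8 Pa / (2776 kg/m³ × 9.81 m/s²) = 27784 m
Total depth = 2850 m + 27784 m = 30634 m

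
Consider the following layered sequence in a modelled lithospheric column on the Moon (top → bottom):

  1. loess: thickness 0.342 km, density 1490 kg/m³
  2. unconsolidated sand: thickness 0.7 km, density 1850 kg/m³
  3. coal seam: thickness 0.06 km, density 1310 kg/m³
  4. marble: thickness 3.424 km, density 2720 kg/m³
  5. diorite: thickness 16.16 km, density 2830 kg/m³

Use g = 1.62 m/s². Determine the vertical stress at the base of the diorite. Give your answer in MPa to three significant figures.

loess: 1490 kg/m³ × 1.62 m/s² × 342 m = 8.255×10^5 Pa = 0.8255 MPa
unconsolidated sand: 1850 kg/m³ × 1.62 m/s² × 700 m = 2.098×10^6 Pa = 2.098 MPa
coal seam: 1310 kg/m³ × 1.62 m/s² × 60 m = 1.273×10^5 Pa = 0.1273 MPa
marble: 2720 kg/m³ × 1.62 m/s² × 3424 m = 1.509×10^7 Pa = 15.09 MPa
diorite: 2830 kg/m³ × 1.62 m/s² × 16160 m = 7.409×10^7 Pa = 74.09 MPa
Total = 0.8255 + 2.098 + 0.1273 + 15.09 + 74.09 = 92.225 MPa

92.2 MPa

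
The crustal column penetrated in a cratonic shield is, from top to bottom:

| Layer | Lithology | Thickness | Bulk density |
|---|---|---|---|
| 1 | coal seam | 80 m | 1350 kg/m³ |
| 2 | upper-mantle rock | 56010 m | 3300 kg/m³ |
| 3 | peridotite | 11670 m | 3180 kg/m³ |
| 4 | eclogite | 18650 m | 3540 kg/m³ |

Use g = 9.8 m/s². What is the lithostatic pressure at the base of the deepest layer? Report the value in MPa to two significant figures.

2800 MPa

coal seam: 1350 kg/m³ × 9.8 m/s² × 80 m = 1.058×10^6 Pa = 1.058 MPa
upper-mantle rock: 3300 kg/m³ × 9.8 m/s² × 56010 m = 1.811×10^9 Pa = 1811 MPa
peridotite: 3180 kg/m³ × 9.8 m/s² × 11670 m = 3.637×10^8 Pa = 363.7 MPa
eclogite: 3540 kg/m³ × 9.8 m/s² × 18650 m = 6.470×10^8 Pa = 647.0 MPa
Total = 1.058 + 1811 + 363.7 + 647.0 = 2823.1 MPa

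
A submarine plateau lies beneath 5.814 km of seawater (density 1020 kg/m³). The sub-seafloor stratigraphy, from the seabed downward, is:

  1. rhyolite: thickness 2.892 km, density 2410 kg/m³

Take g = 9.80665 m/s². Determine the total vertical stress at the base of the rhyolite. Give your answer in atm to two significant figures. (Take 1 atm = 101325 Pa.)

1200 atm

seawater: 1020 kg/m³ × 9.80665 m/s² × 5814 m = 5.816×10^7 Pa = 574.0 atm
rhyolite: 2410 kg/m³ × 9.80665 m/s² × 2892 m = 6.835×10^7 Pa = 674.6 atm
Total = 574.0 + 674.6 = 1248.5 atm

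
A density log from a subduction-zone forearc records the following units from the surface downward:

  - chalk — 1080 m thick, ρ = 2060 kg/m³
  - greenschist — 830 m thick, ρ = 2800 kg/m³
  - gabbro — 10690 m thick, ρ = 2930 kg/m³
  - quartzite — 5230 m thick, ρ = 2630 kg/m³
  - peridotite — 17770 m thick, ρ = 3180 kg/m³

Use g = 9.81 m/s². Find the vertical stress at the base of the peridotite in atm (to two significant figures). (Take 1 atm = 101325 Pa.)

10000 atm

chalk: 2060 kg/m³ × 9.81 m/s² × 1080 m = 2.183×10^7 Pa = 215.4 atm
greenschist: 2800 kg/m³ × 9.81 m/s² × 830 m = 2.280×10^7 Pa = 225.0 atm
gabbro: 2930 kg/m³ × 9.81 m/s² × 10690 m = 3.073×10^8 Pa = 3032 atm
quartzite: 2630 kg/m³ × 9.81 m/s² × 5230 m = 1.349×10^8 Pa = 1332 atm
peridotite: 3180 kg/m³ × 9.81 m/s² × 17770 m = 5.543×10^8 Pa = 5471 atm
Total = 215.4 + 225.0 + 3032 + 1332 + 5471 = 10276 atm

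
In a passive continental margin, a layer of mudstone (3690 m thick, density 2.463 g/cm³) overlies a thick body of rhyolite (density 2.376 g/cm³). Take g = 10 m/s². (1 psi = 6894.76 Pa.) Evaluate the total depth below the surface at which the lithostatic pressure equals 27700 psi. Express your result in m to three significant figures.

7900 m

Pressure at base of upper layers: 2463×10×3690 = 9.088×10^7 Pa = 13182 psi
Remaining pressure to be supplied by rhyolite: 1.910×10^8 − 9.088×10^7 = 1.001×10^8 Pa
Additional depth in rhyolite = 1.001×10^8 Pa / (2376 kg/m³ × 10 m/s²) = 4213.0 m
Total depth = 3690 m + 4213.0 m = 7903.0 m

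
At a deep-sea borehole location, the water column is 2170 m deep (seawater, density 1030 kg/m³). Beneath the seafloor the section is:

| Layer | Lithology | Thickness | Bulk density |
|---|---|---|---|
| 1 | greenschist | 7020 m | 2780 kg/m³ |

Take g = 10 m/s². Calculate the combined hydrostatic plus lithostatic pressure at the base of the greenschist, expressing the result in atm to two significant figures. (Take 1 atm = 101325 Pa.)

seawater: 1030 kg/m³ × 10 m/s² × 2170 m = 2.235×10^7 Pa = 220.6 atm
greenschist: 2780 kg/m³ × 10 m/s² × 7020 m = 1.952×10^8 Pa = 1926 atm
Total = 220.6 + 1926 = 2146.6 atm

2100 atm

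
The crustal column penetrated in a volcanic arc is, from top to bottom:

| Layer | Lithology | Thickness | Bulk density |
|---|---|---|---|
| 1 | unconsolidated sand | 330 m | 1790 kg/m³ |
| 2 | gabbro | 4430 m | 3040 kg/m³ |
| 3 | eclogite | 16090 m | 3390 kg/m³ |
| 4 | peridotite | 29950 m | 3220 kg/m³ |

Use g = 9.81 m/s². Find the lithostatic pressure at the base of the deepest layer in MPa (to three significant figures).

unconsolidated sand: 1790 kg/m³ × 9.81 m/s² × 330 m = 5.795×10^6 Pa = 5.795 MPa
gabbro: 3040 kg/m³ × 9.81 m/s² × 4430 m = 1.321×10^8 Pa = 132.1 MPa
eclogite: 3390 kg/m³ × 9.81 m/s² × 16090 m = 5.351×10^8 Pa = 535.1 MPa
peridotite: 3220 kg/m³ × 9.81 m/s² × 29950 m = 9.461×10^8 Pa = 946.1 MPa
Total = 5.795 + 132.1 + 535.1 + 946.1 = 1619.1 MPa

1620 MPa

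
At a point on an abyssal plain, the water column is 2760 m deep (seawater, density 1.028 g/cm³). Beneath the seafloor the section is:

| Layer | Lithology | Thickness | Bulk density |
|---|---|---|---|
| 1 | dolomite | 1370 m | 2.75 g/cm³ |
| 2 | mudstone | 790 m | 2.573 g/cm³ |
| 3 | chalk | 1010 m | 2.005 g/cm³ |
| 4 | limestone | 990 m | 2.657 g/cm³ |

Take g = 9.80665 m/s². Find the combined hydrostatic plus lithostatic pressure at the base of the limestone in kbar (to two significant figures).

seawater: 1028 kg/m³ × 9.80665 m/s² × 2760 m = 2.782×10^7 Pa = 0.2782 kbar
dolomite: 2750 kg/m³ × 9.80665 m/s² × 1370 m = 3.695×10^7 Pa = 0.3695 kbar
mudstone: 2573 kg/m³ × 9.80665 m/s² × 790 m = 1.993×10^7 Pa = 0.1993 kbar
chalk: 2005 kg/m³ × 9.80665 m/s² × 1010 m = 1.986×10^7 Pa = 0.1986 kbar
limestone: 2657 kg/m³ × 9.80665 m/s² × 990 m = 2.580×10^7 Pa = 0.2580 kbar
Total = 0.2782 + 0.3695 + 0.1993 + 0.1986 + 0.2580 = 1.3036 kbar

1.3 kbar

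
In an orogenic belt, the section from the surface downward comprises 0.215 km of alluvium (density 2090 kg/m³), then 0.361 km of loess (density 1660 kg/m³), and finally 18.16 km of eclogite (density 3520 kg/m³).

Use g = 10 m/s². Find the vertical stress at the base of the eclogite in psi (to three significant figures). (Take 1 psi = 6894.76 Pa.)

alluvium: 2090 kg/m³ × 10 m/s² × 215 m = 4.494×10^6 Pa = 651.7 psi
loess: 1660 kg/m³ × 10 m/s² × 361 m = 5.993×10^6 Pa = 869.2 psi
eclogite: 3520 kg/m³ × 10 m/s² × 18160 m = 6.392×10^8 Pa = 92713 psi
Total = 651.7 + 869.2 + 92713 = 94234 psi

94200 psi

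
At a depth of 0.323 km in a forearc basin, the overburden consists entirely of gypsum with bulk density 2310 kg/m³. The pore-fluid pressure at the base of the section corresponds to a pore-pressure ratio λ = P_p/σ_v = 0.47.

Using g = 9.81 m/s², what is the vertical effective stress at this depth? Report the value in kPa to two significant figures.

Overburden (lithostatic) stress σ_v:
gypsum: 2310 kg/m³ × 9.81 m/s² × 323 m = 7.320×10^6 Pa = 7.320 MPa
Pore pressure P_p = λ·σ_v = 0.47 × 7.320 MPa = 3.440 MPa
Effective stress σ' = σ_v − P_p = 7.320 − 3.440 = 3.8794 MPa = 3879.4 kPa

3900 kPa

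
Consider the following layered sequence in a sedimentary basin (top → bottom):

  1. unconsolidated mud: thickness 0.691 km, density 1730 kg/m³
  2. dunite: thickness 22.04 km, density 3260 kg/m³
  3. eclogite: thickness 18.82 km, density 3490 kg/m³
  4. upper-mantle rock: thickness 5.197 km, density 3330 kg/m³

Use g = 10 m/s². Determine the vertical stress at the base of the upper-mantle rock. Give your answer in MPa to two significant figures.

unconsolidated mud: 1730 kg/m³ × 10 m/s² × 691 m = 1.195×10^7 Pa = 11.95 MPa
dunite: 3260 kg/m³ × 10 m/s² × 22040 m = 7.185×10^8 Pa = 718.5 MPa
eclogite: 3490 kg/m³ × 10 m/s² × 18820 m = 6.568×10^8 Pa = 656.8 MPa
upper-mantle rock: 3330 kg/m³ × 10 m/s² × 5197 m = 1.731×10^8 Pa = 173.1 MPa
Total = 11.95 + 718.5 + 656.8 + 173.1 = 1560.3 MPa

1600 MPa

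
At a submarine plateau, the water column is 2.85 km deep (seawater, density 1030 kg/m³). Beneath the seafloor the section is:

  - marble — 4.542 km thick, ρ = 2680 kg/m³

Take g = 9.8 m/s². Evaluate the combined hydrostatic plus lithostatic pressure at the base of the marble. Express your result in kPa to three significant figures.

148000 kPa

seawater: 1030 kg/m³ × 9.8 m/s² × 2850 m = 2.877×10^7 Pa = 28768 kPa
marble: 2680 kg/m³ × 9.8 m/s² × 4542 m = 1.193×10^8 Pa = 1.193×10^5 kPa
Total = 28768 + 1.193×10^5 = 1.4806×10^5 kPa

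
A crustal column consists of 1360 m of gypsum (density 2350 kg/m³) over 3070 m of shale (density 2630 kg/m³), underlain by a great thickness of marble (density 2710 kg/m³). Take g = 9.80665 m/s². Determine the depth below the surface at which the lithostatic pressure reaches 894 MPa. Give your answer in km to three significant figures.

Pressure at base of upper layers: 2350×9.80665×1360 + 2630×9.80665×3070 = 1.105×10^8 Pa = 110.5 MPa
Remaining pressure to be supplied by marble: 8.940×10^8 − 1.105×10^8 = 7.835×10^8 Pa
Additional depth in marble = 7.835×10^8 Pa / (2710 kg/m³ × 9.80665 m/s²) = 29481 m
Total depth = 4430 m + 29481 m = 33911 m
= 33.911 km

33.9 km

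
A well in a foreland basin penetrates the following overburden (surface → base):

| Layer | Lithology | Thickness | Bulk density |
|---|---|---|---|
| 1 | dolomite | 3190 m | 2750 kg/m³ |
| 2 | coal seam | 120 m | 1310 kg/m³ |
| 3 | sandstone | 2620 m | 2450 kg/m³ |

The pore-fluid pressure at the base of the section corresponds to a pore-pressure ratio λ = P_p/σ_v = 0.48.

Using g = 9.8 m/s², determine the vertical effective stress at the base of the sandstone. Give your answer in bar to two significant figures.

780 bar

Overburden (lithostatic) stress σ_v:
dolomite: 2750 kg/m³ × 9.8 m/s² × 3190 m = 8.597×10^7 Pa = 85.97 MPa
coal seam: 1310 kg/m³ × 9.8 m/s² × 120 m = 1.541×10^6 Pa = 1.541 MPa
sandstone: 2450 kg/m³ × 9.8 m/s² × 2620 m = 6.291×10^7 Pa = 62.91 MPa
Total = 85.97 + 1.541 + 62.91 = 150.42 MPa
Pore pressure P_p = λ·σ_v = 0.48 × 150.4 MPa = 72.20 MPa
Effective stress σ' = σ_v − P_p = 150.4 − 72.20 = 78.217 MPa = 782.17 bar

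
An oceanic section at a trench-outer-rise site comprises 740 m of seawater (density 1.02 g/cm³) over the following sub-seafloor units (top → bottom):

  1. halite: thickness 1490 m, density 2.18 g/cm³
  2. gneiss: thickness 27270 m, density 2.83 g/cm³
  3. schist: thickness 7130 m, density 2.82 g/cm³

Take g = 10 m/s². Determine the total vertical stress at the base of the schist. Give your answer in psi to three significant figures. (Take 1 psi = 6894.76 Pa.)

147000 psi

seawater: 1020 kg/m³ × 10 m/s² × 740 m = 7.548×10^6 Pa = 1095 psi
halite: 2180 kg/m³ × 10 m/s² × 1490 m = 3.248×10^7 Pa = 4711 psi
gneiss: 2830 kg/m³ × 10 m/s² × 27270 m = 7.717×10^8 Pa = 1.119×10^5 psi
schist: 2820 kg/m³ × 10 m/s² × 7130 m = 2.011×10^8 Pa = 29162 psi
Total = 1095 + 4711 + 1.119×10^5 + 29162 = 1.4690×10^5 psi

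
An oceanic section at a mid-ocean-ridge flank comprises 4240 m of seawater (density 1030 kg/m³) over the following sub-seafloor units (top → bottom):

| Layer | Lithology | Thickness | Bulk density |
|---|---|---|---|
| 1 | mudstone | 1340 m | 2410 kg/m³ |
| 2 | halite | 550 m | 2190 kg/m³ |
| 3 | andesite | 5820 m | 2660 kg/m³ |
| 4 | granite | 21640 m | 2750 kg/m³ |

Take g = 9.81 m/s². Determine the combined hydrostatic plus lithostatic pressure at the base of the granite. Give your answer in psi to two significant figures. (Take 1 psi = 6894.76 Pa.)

seawater: 1030 kg/m³ × 9.81 m/s² × 4240 m = 4.284×10^7 Pa = 6214 psi
mudstone: 2410 kg/m³ × 9.81 m/s² × 1340 m = 3.168×10^7 Pa = 4595 psi
halite: 2190 kg/m³ × 9.81 m/s² × 550 m = 1.182×10^7 Pa = 1714 psi
andesite: 2660 kg/m³ × 9.81 m/s² × 5820 m = 1.519×10^8 Pa = 22027 psi
granite: 2750 kg/m³ × 9.81 m/s² × 21640 m = 5.838×10^8 Pa = 84672 psi
Total = 6214 + 4595 + 1714 + 22027 + 84672 = 1.1922×10^5 psi

120000 psi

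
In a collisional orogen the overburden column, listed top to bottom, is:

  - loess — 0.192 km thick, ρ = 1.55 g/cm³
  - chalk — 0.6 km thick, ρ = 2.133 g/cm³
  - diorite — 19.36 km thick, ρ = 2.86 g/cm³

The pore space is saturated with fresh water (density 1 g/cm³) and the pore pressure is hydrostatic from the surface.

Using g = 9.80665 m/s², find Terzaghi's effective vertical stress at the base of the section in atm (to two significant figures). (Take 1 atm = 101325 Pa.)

Overburden (lithostatic) stress σ_v:
loess: 1550 kg/m³ × 9.80665 m/s² × 192 m = 2.918×10^6 Pa = 2.918 MPa
chalk: 2133 kg/m³ × 9.80665 m/s² × 600 m = 1.255×10^7 Pa = 12.55 MPa
diorite: 2860 kg/m³ × 9.80665 m/s² × 19360 m = 5.430×10^8 Pa = 543.0 MPa
Total = 2.918 + 12.55 + 543.0 = 558.46 MPa
Pore pressure P_p = 1000 kg/m³ × 9.80665 m/s² × 20152 m = 1.976×10^8 Pa = 197.6 MPa
Effective stress σ' = σ_v − P_p = 558.5 − 197.6 = 360.84 MPa = 3561.2 atm

3600 atm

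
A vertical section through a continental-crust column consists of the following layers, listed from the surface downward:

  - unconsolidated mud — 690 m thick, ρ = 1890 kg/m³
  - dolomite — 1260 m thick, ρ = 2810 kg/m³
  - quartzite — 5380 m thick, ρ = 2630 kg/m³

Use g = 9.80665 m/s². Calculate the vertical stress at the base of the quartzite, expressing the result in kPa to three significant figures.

186000 kPa

unconsolidated mud: 1890 kg/m³ × 9.80665 m/s² × 690 m = 1.279×10^7 Pa = 12789 kPa
dolomite: 2810 kg/m³ × 9.80665 m/s² × 1260 m = 3.472×10^7 Pa = 34721 kPa
quartzite: 2630 kg/m³ × 9.80665 m/s² × 5380 m = 1.388×10^8 Pa = 1.388×10^5 kPa
Total = 12789 + 34721 + 1.388×10^5 = 1.8627×10^5 kPa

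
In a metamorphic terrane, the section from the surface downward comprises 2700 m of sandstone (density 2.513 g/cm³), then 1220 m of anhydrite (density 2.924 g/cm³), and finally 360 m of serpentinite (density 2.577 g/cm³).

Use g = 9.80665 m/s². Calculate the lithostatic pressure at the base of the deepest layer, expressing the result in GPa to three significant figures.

sandstone: 2513 kg/m³ × 9.80665 m/s² × 2700 m = 6.654×10^7 Pa = 0.06654 GPa
anhydrite: 2924 kg/m³ × 9.80665 m/s² × 1220 m = 3.498×10^7 Pa = 0.03498 GPa
serpentinite: 2577 kg/m³ × 9.80665 m/s² × 360 m = 9.098×10^6 Pa = 9.098×10^-3 GPa
Total = 0.06654 + 0.03498 + 9.098×10^-3 = 0.11062 GPa

0.111 GPa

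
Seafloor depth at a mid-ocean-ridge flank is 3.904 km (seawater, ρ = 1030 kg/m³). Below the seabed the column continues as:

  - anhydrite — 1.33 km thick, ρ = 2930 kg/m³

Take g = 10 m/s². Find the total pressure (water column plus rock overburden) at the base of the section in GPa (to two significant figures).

seawater: 1030 kg/m³ × 10 m/s² × 3904 m = 4.021×10^7 Pa = 0.04021 GPa
anhydrite: 2930 kg/m³ × 10 m/s² × 1330 m = 3.897×10^7 Pa = 0.03897 GPa
Total = 0.04021 + 0.03897 = 0.079180 GPa

0.079 GPa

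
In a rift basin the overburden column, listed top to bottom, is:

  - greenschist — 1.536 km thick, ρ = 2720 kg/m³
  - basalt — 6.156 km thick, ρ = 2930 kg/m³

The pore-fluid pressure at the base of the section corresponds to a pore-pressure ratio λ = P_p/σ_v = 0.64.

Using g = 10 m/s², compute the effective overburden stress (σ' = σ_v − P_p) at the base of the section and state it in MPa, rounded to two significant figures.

Overburden (lithostatic) stress σ_v:
greenschist: 2720 kg/m³ × 10 m/s² × 1536 m = 4.178×10^7 Pa = 41.78 MPa
basalt: 2930 kg/m³ × 10 m/s² × 6156 m = 1.804×10^8 Pa = 180.4 MPa
Total = 41.78 + 180.4 = 222.15 MPa
Pore pressure P_p = λ·σ_v = 0.64 × 222.2 MPa = 142.2 MPa
Effective stress σ' = σ_v − P_p = 222.2 − 142.2 = 79.974 MPa

80 MPa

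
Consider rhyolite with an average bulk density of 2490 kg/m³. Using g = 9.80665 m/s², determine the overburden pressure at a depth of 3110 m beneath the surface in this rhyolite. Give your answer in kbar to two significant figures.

0.76 kbar

rhyolite: 2490 kg/m³ × 9.80665 m/s² × 3110 m = 7.594×10^7 Pa = 0.7594 kbar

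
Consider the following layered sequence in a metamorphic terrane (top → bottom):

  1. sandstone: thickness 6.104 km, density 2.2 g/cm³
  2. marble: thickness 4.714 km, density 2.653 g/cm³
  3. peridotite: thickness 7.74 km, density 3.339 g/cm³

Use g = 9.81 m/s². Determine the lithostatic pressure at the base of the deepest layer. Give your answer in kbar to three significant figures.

5.08 kbar

sandstone: 2200 kg/m³ × 9.81 m/s² × 6104 m = 1.317×10^8 Pa = 1.317 kbar
marble: 2653 kg/m³ × 9.81 m/s² × 4714 m = 1.227×10^8 Pa = 1.227 kbar
peridotite: 3339 kg/m³ × 9.81 m/s² × 7740 m = 2.535×10^8 Pa = 2.535 kbar
Total = 1.317 + 1.227 + 2.535 = 5.0795 kbar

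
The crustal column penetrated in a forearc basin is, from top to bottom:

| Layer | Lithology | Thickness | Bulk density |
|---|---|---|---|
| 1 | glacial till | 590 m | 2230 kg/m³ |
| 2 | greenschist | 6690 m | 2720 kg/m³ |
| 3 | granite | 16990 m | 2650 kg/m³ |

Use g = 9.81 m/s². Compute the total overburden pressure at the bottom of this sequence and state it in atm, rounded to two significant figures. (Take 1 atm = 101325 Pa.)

6200 atm

glacial till: 2230 kg/m³ × 9.81 m/s² × 590 m = 1.291×10^7 Pa = 127.4 atm
greenschist: 2720 kg/m³ × 9.81 m/s² × 6690 m = 1.785×10^8 Pa = 1762 atm
granite: 2650 kg/m³ × 9.81 m/s² × 16990 m = 4.417×10^8 Pa = 4359 atm
Total = 127.4 + 1762 + 4359 = 6248.2 atm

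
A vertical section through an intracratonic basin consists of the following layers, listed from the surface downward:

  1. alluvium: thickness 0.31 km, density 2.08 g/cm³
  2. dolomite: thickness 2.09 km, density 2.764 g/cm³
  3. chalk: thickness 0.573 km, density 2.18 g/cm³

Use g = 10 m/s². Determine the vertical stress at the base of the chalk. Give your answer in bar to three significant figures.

alluvium: 2080 kg/m³ × 10 m/s² × 310 m = 6.448×10^6 Pa = 64.48 bar
dolomite: 2764 kg/m³ × 10 m/s² × 2090 m = 5.777×10^7 Pa = 577.7 bar
chalk: 2180 kg/m³ × 10 m/s² × 573 m = 1.249×10^7 Pa = 124.9 bar
Total = 64.48 + 577.7 + 124.9 = 767.07 bar

767 bar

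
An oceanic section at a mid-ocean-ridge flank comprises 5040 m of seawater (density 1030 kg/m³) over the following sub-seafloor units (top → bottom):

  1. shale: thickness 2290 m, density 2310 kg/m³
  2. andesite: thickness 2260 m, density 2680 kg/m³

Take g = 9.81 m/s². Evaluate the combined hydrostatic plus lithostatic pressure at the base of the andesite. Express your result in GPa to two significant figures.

seawater: 1030 kg/m³ × 9.81 m/s² × 5040 m = 5.093×10^7 Pa = 0.05093 GPa
shale: 2310 kg/m³ × 9.81 m/s² × 2290 m = 5.189×10^7 Pa = 0.05189 GPa
andesite: 2680 kg/m³ × 9.81 m/s² × 2260 m = 5.942×10^7 Pa = 0.05942 GPa
Total = 0.05093 + 0.05189 + 0.05942 = 0.16224 GPa

0.16 GPa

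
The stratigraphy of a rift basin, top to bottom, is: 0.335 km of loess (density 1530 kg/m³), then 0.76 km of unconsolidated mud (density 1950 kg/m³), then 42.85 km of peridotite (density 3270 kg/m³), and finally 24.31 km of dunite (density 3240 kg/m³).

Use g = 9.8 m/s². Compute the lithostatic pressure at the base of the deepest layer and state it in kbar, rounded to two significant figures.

22 kbar

loess: 1530 kg/m³ × 9.8 m/s² × 335 m = 5.023×10^6 Pa = 0.05023 kbar
unconsolidated mud: 1950 kg/m³ × 9.8 m/s² × 760 m = 1.452×10^7 Pa = 0.1452 kbar
peridotite: 3270 kg/m³ × 9.8 m/s² × 42850 m = 1.373×10^9 Pa = 13.73 kbar
dunite: 3240 kg/m³ × 9.8 m/s² × 24310 m = 7.719×10^8 Pa = 7.719 kbar
Total = 0.05023 + 0.1452 + 13.73 + 7.719 = 21.646 kbar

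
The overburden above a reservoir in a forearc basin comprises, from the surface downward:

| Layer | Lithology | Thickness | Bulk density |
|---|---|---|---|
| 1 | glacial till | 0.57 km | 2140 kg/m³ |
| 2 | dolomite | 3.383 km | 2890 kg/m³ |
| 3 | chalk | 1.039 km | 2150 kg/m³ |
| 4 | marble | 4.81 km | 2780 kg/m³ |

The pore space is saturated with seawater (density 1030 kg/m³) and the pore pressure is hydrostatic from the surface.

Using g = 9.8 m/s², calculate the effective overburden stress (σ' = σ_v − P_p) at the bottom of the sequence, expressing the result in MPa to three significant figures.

Overburden (lithostatic) stress σ_v:
glacial till: 2140 kg/m³ × 9.8 m/s² × 570 m = 1.195×10^7 Pa = 11.95 MPa
dolomite: 2890 kg/m³ × 9.8 m/s² × 3383 m = 9.581×10^7 Pa = 95.81 MPa
chalk: 2150 kg/m³ × 9.8 m/s² × 1039 m = 2.189×10^7 Pa = 21.89 MPa
marble: 2780 kg/m³ × 9.8 m/s² × 4810 m = 1.310×10^8 Pa = 131.0 MPa
Total = 11.95 + 95.81 + 21.89 + 131.0 = 260.70 MPa
Pore pressure P_p = 1030 kg/m³ × 9.8 m/s² × 9802 m = 9.894×10^7 Pa = 98.94 MPa
Effective stress σ' = σ_v − P_p = 260.7 − 98.94 = 161.76 MPa

162 MPa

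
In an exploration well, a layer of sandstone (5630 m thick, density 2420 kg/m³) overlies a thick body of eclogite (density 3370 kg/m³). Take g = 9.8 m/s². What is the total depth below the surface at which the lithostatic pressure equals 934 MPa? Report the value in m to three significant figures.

Pressure at base of upper layers: 2420×9.8×5630 = 1.335×10^8 Pa = 133.5 MPa
Remaining pressure to be supplied by eclogite: 9.340×10^8 − 1.335×10^8 = 8.005×10^8 Pa
Additional depth in eclogite = 8.005×10^8 Pa / (3370 kg/m³ × 9.8 m/s²) = 24238 m
Total depth = 5630 m + 24238 m = 29868 m

29900 m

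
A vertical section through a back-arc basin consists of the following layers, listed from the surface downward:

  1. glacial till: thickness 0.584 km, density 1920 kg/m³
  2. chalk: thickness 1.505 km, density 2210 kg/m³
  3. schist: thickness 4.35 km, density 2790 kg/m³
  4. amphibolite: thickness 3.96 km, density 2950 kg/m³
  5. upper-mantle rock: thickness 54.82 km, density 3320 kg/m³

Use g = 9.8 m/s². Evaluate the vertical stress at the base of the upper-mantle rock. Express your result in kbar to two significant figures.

21 kbar

glacial till: 1920 kg/m³ × 9.8 m/s² × 584 m = 1.099×10^7 Pa = 0.1099 kbar
chalk: 2210 kg/m³ × 9.8 m/s² × 1505 m = 3.260×10^7 Pa = 0.3260 kbar
schist: 2790 kg/m³ × 9.8 m/s² × 4350 m = 1.189×10^8 Pa = 1.189 kbar
amphibolite: 2950 kg/m³ × 9.8 m/s² × 3960 m = 1.145×10^8 Pa = 1.145 kbar
upper-mantle rock: 3320 kg/m³ × 9.8 m/s² × 54820 m = 1.784×10^9 Pa = 17.84 kbar
Total = 0.1099 + 0.3260 + 1.189 + 1.145 + 17.84 = 20.606 kbar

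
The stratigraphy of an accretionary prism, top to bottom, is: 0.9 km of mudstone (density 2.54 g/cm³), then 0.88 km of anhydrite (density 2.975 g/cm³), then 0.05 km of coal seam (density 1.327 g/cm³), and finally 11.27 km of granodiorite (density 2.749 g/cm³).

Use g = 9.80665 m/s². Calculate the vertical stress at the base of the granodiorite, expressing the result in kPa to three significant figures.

353000 kPa

mudstone: 2540 kg/m³ × 9.80665 m/s² × 900 m = 2.242×10^7 Pa = 22418 kPa
anhydrite: 2975 kg/m³ × 9.80665 m/s² × 880 m = 2.567×10^7 Pa = 25674 kPa
coal seam: 1327 kg/m³ × 9.80665 m/s² × 50 m = 6.507×10^5 Pa = 650.7 kPa
granodiorite: 2749 kg/m³ × 9.80665 m/s² × 11270 m = 3.038×10^8 Pa = 3.038×10^5 kPa
Total = 22418 + 25674 + 650.7 + 3.038×10^5 = 3.5256×10^5 kPa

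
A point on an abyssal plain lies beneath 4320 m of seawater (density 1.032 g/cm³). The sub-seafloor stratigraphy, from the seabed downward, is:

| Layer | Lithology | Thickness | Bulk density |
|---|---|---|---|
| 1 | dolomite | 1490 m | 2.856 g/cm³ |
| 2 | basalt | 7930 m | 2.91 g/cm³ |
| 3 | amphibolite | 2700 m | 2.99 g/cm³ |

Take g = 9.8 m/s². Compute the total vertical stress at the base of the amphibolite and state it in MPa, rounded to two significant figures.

seawater: 1032 kg/m³ × 9.8 m/s² × 4320 m = 4.369×10^7 Pa = 43.69 MPa
dolomite: 2856 kg/m³ × 9.8 m/s² × 1490 m = 4.170×10^7 Pa = 41.70 MPa
basalt: 2910 kg/m³ × 9.8 m/s² × 7930 m = 2.261×10^8 Pa = 226.1 MPa
amphibolite: 2990 kg/m³ × 9.8 m/s² × 2700 m = 7.912×10^7 Pa = 79.12 MPa
Total = 43.69 + 41.70 + 226.1 + 79.12 = 390.66 MPa

390 MPa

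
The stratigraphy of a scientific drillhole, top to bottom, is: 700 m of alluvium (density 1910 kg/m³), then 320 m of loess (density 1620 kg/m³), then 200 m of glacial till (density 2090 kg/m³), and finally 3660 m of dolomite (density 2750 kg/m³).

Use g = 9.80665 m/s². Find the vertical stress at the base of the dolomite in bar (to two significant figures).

alluvium: 1910 kg/m³ × 9.80665 m/s² × 700 m = 1.311×10^7 Pa = 131.1 bar
loess: 1620 kg/m³ × 9.80665 m/s² × 320 m = 5.084×10^6 Pa = 50.84 bar
glacial till: 2090 kg/m³ × 9.80665 m/s² × 200 m = 4.099×10^6 Pa = 40.99 bar
dolomite: 2750 kg/m³ × 9.80665 m/s² × 3660 m = 9.870×10^7 Pa = 987.0 bar
Total = 131.1 + 50.84 + 40.99 + 987.0 = 1210.0 bar

1200 bar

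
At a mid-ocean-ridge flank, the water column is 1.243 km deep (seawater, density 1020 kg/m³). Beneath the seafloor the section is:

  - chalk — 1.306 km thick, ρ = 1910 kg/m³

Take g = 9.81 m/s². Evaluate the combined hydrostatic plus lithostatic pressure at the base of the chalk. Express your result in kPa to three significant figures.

36900 kPa

seawater: 1020 kg/m³ × 9.81 m/s² × 1243 m = 1.244×10^7 Pa = 12438 kPa
chalk: 1910 kg/m³ × 9.81 m/s² × 1306 m = 2.447×10^7 Pa = 24471 kPa
Total = 12438 + 24471 = 36908 kPa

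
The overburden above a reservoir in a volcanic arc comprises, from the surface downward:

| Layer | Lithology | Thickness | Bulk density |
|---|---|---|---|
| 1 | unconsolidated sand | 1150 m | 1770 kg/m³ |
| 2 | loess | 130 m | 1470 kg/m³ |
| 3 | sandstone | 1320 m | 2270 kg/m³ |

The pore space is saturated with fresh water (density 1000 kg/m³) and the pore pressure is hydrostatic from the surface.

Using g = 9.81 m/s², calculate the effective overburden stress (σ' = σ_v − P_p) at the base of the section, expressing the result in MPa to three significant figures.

25.7 MPa

Overburden (lithostatic) stress σ_v:
unconsolidated sand: 1770 kg/m³ × 9.81 m/s² × 1150 m = 1.997×10^7 Pa = 19.97 MPa
loess: 1470 kg/m³ × 9.81 m/s² × 130 m = 1.875×10^6 Pa = 1.875 MPa
sandstone: 2270 kg/m³ × 9.81 m/s² × 1320 m = 2.939×10^7 Pa = 29.39 MPa
Total = 19.97 + 1.875 + 29.39 = 51.238 MPa
Pore pressure P_p = 1000 kg/m³ × 9.81 m/s² × 2600 m = 2.551×10^7 Pa = 25.51 MPa
Effective stress σ' = σ_v − P_p = 51.24 − 25.51 = 25.732 MPa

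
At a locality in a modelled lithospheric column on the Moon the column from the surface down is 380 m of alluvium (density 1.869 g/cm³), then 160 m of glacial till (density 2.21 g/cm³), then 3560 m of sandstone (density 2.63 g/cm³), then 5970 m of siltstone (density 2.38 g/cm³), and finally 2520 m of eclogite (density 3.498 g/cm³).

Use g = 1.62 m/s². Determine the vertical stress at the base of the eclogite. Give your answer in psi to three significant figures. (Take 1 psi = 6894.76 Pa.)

7860 psi

alluvium: 1869 kg/m³ × 1.62 m/s² × 380 m = 1.151×10^6 Pa = 166.9 psi
glacial till: 2210 kg/m³ × 1.62 m/s² × 160 m = 5.728×10^5 Pa = 83.08 psi
sandstone: 2630 kg/m³ × 1.62 m/s² × 3560 m = 1.517×10^7 Pa = 2200 psi
siltstone: 2380 kg/m³ × 1.62 m/s² × 5970 m = 2.302×10^7 Pa = 3338 psi
eclogite: 3498 kg/m³ × 1.62 m/s² × 2520 m = 1.428×10^7 Pa = 2071 psi
Total = 166.9 + 83.08 + 2200 + 3338 + 2071 = 7859.5 psi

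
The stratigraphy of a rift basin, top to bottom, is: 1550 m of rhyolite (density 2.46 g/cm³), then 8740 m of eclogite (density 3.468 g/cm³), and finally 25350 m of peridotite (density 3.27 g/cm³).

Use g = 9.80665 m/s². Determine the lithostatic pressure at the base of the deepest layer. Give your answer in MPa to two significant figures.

rhyolite: 2460 kg/m³ × 9.80665 m/s² × 1550 m = 3.739×10^7 Pa = 37.39 MPa
eclogite: 3468 kg/m³ × 9.80665 m/s² × 8740 m = 2.972×10^8 Pa = 297.2 MPa
peridotite: 3270 kg/m³ × 9.80665 m/s² × 25350 m = 8.129×10^8 Pa = 812.9 MPa
Total = 37.39 + 297.2 + 812.9 = 1147.6 MPa

1100 MPa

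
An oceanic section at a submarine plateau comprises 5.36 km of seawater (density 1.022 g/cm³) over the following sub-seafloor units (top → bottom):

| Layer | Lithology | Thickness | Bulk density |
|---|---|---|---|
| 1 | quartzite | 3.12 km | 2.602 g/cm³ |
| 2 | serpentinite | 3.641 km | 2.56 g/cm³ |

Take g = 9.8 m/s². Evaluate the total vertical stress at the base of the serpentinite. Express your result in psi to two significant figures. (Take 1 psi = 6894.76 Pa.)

33000 psi

seawater: 1022 kg/m³ × 9.8 m/s² × 5360 m = 5.368×10^7 Pa = 7786 psi
quartzite: 2602 kg/m³ × 9.8 m/s² × 3120 m = 7.956×10^7 Pa = 11539 psi
serpentinite: 2560 kg/m³ × 9.8 m/s² × 3641 m = 9.135×10^7 Pa = 13249 psi
Total = 7786 + 11539 + 13249 = 32574 psi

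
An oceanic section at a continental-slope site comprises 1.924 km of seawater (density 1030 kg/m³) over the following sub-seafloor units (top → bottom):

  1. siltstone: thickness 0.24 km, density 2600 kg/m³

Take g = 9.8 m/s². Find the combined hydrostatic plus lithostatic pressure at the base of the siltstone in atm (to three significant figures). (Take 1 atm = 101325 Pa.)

seawater: 1030 kg/m³ × 9.8 m/s² × 1924 m = 1.942×10^7 Pa = 191.7 atm
siltstone: 2600 kg/m³ × 9.8 m/s² × 240 m = 6.115×10^6 Pa = 60.35 atm
Total = 191.7 + 60.35 = 252.02 atm

252 atm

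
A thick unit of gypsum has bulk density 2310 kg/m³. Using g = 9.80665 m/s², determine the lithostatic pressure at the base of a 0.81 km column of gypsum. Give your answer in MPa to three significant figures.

gypsum: 2310 kg/m³ × 9.80665 m/s² × 810 m = 1.835×10^7 Pa = 18.35 MPa

18.3 MPa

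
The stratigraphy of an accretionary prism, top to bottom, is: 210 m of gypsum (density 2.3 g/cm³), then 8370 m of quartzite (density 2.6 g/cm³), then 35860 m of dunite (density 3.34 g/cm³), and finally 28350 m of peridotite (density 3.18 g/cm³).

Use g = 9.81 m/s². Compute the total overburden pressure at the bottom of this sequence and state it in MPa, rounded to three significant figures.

gypsum: 2300 kg/m³ × 9.81 m/s² × 210 m = 4.738×10^6 Pa = 4.738 MPa
quartzite: 2600 kg/m³ × 9.81 m/s² × 8370 m = 2.135×10^8 Pa = 213.5 MPa
dunite: 3340 kg/m³ × 9.81 m/s² × 35860 m = 1.175×10^9 Pa = 1175 MPa
peridotite: 3180 kg/m³ × 9.81 m/s² × 28350 m = 8.844×10^8 Pa = 884.4 MPa
Total = 4.738 + 213.5 + 1175 + 884.4 = 2277.6 MPa

2280 MPa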